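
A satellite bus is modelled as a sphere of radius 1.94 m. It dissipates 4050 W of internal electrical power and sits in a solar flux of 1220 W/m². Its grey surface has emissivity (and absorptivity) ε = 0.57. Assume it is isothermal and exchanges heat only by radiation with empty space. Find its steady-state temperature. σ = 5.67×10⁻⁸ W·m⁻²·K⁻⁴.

T ≈ 299 K

At steady state, absorbed solar power + internal power = radiated power.
Absorbed: α·S·A_cross = 0.57·1220·11.82 = 8222 W (cross-section πr²).
Total input = 8222 + 4050 = 12270 W.
Radiated: εσ·A_surf·T⁴ with A_surf = 4πr² = 47.29 m².
T⁴ = 12270/(0.57·5.67×10⁻⁸·47.29) = 8.029×10⁹ K⁴.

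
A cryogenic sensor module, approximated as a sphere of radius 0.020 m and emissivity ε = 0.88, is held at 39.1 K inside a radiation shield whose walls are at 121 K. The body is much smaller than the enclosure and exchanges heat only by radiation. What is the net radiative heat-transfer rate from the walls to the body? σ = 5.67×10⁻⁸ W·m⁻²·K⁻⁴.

P_net ≈ 0.0532 W

For a small grey body in a large enclosure: P_net = εσA(T_body⁴ − T_wall⁴).
A = 4πr² = 0.005027 m²; T_body⁴ − T_wall⁴ = 2.337×10⁶ − 2.144×10⁸ = -2.120×10⁸ K⁴.
|P_net| = 0.88·5.67×10⁻⁸·0.005027·2.120×10⁸.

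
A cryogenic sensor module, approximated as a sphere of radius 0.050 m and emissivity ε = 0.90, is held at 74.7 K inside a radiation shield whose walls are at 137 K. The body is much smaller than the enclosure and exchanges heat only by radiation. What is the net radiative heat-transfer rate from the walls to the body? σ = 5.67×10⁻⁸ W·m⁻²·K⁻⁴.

For a small grey body in a large enclosure: P_net = εσA(T_body⁴ − T_wall⁴).
A = 4πr² = 0.03142 m²; T_body⁴ − T_wall⁴ = 3.114×10⁷ − 3.523×10⁸ = -3.211×10⁸ K⁴.
|P_net| = 0.90·5.67×10⁻⁸·0.03142·3.211×10⁸.

P_net ≈ 0.515 W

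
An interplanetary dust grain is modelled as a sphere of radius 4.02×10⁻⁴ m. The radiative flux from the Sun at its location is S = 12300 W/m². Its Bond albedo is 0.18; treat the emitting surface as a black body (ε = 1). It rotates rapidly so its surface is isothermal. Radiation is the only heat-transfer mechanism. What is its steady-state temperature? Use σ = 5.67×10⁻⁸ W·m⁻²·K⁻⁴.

T ≈ 459 K

At equilibrium, absorbed power = emitted power.
Absorbing cross-section = πr² = 5.077×10⁻⁷ m²; emitting surface = 4πr² = 2.031×10⁻⁶ m² (ratio 4).
(1−a)S·A_cross = εσ·A_surf·T⁴  ⇒  T⁴ = (1−a)S/(4σ).
T⁴ = 0.820·12300/(4·5.67×10⁻⁸) = 4.447×10¹⁰ K⁴.
T = (4.447×10¹⁰)^(1/4).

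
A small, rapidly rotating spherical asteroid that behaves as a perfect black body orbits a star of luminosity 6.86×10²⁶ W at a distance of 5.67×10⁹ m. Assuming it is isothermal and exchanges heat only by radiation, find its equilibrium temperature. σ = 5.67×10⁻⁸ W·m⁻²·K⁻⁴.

T ≈ 1650 K

First find the stellar flux at distance d: S = L/(4πd²) = 6.86×10²⁶/(4π·(5.67×10⁹)²) = 1.698×10⁶ W/m².
For an isothermal sphere, absorbed (1−a)S·πr² = emitted σ·4πr²·T⁴, so T⁴ = (1−a)S/(4σ).
T⁴ = 1.00·1.698×10⁶/(4·5.67×10⁻⁸) = 7.487×10¹² K⁴.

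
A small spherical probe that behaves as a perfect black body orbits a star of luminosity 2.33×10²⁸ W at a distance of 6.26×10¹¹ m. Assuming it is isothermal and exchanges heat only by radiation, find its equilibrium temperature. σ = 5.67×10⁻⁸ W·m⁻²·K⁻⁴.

First find the stellar flux at distance d: S = L/(4πd²) = 2.33×10²⁸/(4π·(6.26×10¹¹)²) = 4731 W/m².
For an isothermal sphere, absorbed (1−a)S·πr² = emitted σ·4πr²·T⁴, so T⁴ = (1−a)S/(4σ).
T⁴ = 1.00·4731/(4·5.67×10⁻⁸) = 2.086×10¹⁰ K⁴.

T ≈ 380 K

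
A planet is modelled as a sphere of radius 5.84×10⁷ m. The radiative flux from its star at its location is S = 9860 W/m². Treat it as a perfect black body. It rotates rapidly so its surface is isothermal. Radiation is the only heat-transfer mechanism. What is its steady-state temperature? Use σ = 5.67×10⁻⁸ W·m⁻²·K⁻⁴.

At equilibrium, absorbed power = emitted power.
Absorbing cross-section = πr² = 1.071×10¹⁶ m²; emitting surface = 4πr² = 4.286×10¹⁶ m² (ratio 4).
S·A_cross = εσ·A_surf·T⁴  ⇒  T⁴ = S/(4σ).
T⁴ = 1.00·9860/(4·5.67×10⁻⁸) = 4.347×10¹⁰ K⁴.
T = (4.347×10¹⁰)^(1/4).

T ≈ 457 K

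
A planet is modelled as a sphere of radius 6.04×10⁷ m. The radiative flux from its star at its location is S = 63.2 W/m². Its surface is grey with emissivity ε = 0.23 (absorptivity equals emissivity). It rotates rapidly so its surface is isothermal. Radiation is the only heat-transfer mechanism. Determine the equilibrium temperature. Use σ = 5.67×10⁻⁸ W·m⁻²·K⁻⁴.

T ≈ 129 K

At equilibrium, absorbed power = emitted power.
Absorbing cross-section = πr² = 1.146×10¹⁶ m²; emitting surface = 4πr² = 4.584×10¹⁶ m² (ratio 4).
εS·A_cross = εσ·A_surf·T⁴  ⇒  T⁴ = S/(4σ)   (ε cancels).
T⁴ = 63.2/(4·5.67×10⁻⁸) = 2.787×10⁸ K⁴.
T = (2.787×10⁸)^(1/4).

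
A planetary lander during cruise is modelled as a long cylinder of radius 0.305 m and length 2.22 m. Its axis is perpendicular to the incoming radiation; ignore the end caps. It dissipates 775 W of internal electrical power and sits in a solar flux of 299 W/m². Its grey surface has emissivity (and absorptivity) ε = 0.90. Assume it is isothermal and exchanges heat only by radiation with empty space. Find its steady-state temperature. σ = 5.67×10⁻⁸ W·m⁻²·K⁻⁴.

T ≈ 269 K

At steady state, absorbed solar power + internal power = radiated power.
Absorbed: α·S·A_cross = 0.90·299·1.354 = 364.4 W (cross-section 2rL).
Total input = 364.4 + 775 = 1139 W.
Radiated: εσ·A_surf·T⁴ with A_surf = 2πrL = 4.254 m².
T⁴ = 1139/(0.90·5.67×10⁻⁸·4.254) = 5.248×10⁹ K⁴.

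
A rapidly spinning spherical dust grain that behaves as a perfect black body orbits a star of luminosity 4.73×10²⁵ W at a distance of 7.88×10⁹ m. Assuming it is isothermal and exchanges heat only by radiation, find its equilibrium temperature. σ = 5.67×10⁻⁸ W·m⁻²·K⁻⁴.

First find the stellar flux at distance d: S = L/(4πd²) = 4.73×10²⁵/(4π·(7.88×10⁹)²) = 60620 W/m².
For an isothermal sphere, absorbed (1−a)S·πr² = emitted σ·4πr²·T⁴, so T⁴ = (1−a)S/(4σ).
T⁴ = 1.00·60620/(4·5.67×10⁻⁸) = 2.673×10¹¹ K⁴.

T ≈ 719 K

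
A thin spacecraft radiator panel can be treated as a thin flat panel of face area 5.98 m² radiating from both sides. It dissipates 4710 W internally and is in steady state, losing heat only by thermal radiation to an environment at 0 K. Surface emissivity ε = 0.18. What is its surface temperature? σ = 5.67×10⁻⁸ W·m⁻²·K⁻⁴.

T ≈ 443 K

Steady state: internal power = radiated power, P = εσA T⁴.
Radiating area A = 2·5.98 = 11.96 m².
T⁴ = P/(εσA) = 4710/(0.18·5.67×10⁻⁸·11.96) = 3.859×10¹⁰ K⁴.
T = (3.859×10¹⁰)^(1/4).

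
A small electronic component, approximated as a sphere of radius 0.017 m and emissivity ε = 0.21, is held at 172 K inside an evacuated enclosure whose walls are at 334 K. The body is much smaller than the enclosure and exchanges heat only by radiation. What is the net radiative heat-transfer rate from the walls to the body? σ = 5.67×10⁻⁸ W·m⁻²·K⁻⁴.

P_net ≈ 0.500 W

For a small grey body in a large enclosure: P_net = εσA(T_body⁴ − T_wall⁴).
A = 4πr² = 0.003632 m²; T_body⁴ − T_wall⁴ = 8.752×10⁸ − 1.244×10¹⁰ = -1.157×10¹⁰ K⁴.
|P_net| = 0.21·5.67×10⁻⁸·0.003632·1.157×10¹⁰.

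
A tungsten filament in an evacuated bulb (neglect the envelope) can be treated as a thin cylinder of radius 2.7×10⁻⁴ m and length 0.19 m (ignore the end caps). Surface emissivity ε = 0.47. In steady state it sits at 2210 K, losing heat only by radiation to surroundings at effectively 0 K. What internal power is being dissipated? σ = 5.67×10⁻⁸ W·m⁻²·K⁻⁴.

P ≈ 205 W

Steady state: P = εσA T⁴.
A = 2πrL = 3.223×10⁻⁴ m²; T⁴ = (2210)⁴ = 2.385×10¹³ K⁴.
P = 0.47 × 5.67×10⁻⁸ × 3.223×10⁻⁴ × 2.385×10¹³.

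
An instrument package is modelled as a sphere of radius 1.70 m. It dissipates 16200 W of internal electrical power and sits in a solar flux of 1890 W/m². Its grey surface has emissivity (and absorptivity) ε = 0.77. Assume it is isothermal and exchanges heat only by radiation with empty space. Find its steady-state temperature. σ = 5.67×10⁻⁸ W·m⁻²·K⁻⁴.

T ≈ 369 K

At steady state, absorbed solar power + internal power = radiated power.
Absorbed: α·S·A_cross = 0.77·1890·9.079 = 13210 W (cross-section πr²).
Total input = 13210 + 16200 = 29410 W.
Radiated: εσ·A_surf·T⁴ with A_surf = 4πr² = 36.32 m².
T⁴ = 29410/(0.77·5.67×10⁻⁸·36.32) = 1.855×10¹⁰ K⁴.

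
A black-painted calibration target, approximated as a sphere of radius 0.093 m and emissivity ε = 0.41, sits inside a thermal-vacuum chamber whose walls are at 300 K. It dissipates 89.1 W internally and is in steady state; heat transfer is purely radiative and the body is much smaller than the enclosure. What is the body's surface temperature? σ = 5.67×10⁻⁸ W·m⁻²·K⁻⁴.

For a small grey body in a large enclosure, net radiated power = εσA(T⁴ − T_w⁴).
Steady state: P = εσA(T⁴ − T_w⁴) with A = 4πr² = 0.1087 m².
T⁴ = P/(εσA) + T_w⁴ = 89.1/(0.41·5.67×10⁻⁸·0.1087) + (300)⁴
    = 3.526×10¹⁰ + 8.100×10⁹ = 4.336×10¹⁰ K⁴.

T ≈ 456 K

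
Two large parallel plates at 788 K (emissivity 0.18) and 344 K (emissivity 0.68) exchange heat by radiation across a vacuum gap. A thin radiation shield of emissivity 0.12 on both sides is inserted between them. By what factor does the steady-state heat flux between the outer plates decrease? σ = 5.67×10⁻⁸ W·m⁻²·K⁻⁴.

Without shield: q₀ = σΔ(T⁴)/(1/ε₁+1/ε₂−1) with denominator 6.026.
With shield the two gaps are in series; the resistances add: (1/ε₁+1/ε_s−1)+(1/ε_s+1/ε₂−1) = 12.89+8.804 = 21.69.
Heat-flux ratio q₀/q = 21.69/6.026.

factor ≈ 3.60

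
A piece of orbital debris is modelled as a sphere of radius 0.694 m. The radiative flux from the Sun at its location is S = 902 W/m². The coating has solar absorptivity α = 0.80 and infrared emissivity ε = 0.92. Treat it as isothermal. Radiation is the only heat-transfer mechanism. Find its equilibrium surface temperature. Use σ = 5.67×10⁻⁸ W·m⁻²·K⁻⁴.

At equilibrium, absorbed power = emitted power.
Absorbing cross-section = πr² = 1.513 m²; emitting surface = 4πr² = 6.052 m² (ratio 4).
αS·A_cross = εσ·A_surf·T⁴  ⇒  T⁴ = αS/(ε·4σ).
T⁴ = 0.800·902/(0.92·4·5.67×10⁻⁸) = 3.458×10⁹ K⁴.
T = (3.458×10⁹)^(1/4).

T ≈ 243 K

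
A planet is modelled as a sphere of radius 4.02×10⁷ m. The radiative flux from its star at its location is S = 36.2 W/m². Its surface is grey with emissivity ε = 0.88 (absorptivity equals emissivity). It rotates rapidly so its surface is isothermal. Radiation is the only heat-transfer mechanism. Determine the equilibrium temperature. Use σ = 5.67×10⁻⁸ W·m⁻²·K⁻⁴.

At equilibrium, absorbed power = emitted power.
Absorbing cross-section = πr² = 5.077×10¹⁵ m²; emitting surface = 4πr² = 2.031×10¹⁶ m² (ratio 4).
εS·A_cross = εσ·A_surf·T⁴  ⇒  T⁴ = S/(4σ)   (ε cancels).
T⁴ = 36.2/(4·5.67×10⁻⁸) = 1.596×10⁸ K⁴.
T = (1.596×10⁸)^(1/4).

T ≈ 112 K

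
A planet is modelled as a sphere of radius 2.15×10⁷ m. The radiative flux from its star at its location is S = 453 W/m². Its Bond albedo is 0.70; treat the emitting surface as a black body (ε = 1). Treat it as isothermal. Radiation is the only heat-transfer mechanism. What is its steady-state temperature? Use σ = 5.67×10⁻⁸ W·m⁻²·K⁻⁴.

T ≈ 156 K

At equilibrium, absorbed power = emitted power.
Absorbing cross-section = πr² = 1.452×10¹⁵ m²; emitting surface = 4πr² = 5.809×10¹⁵ m² (ratio 4).
(1−a)S·A_cross = εσ·A_surf·T⁴  ⇒  T⁴ = (1−a)S/(4σ).
T⁴ = 0.300·453/(4·5.67×10⁻⁸) = 5.992×10⁸ K⁴.
T = (5.992×10⁸)^(1/4).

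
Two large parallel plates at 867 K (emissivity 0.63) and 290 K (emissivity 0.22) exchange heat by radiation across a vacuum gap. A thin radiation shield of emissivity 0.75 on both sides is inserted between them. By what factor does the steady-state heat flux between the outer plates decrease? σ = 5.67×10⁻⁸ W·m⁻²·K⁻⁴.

factor ≈ 1.32

Without shield: q₀ = σΔ(T⁴)/(1/ε₁+1/ε₂−1) with denominator 5.133.
With shield the two gaps are in series; the resistances add: (1/ε₁+1/ε_s−1)+(1/ε_s+1/ε₂−1) = 1.921+4.879 = 6.799.
Heat-flux ratio q₀/q = 6.799/5.133.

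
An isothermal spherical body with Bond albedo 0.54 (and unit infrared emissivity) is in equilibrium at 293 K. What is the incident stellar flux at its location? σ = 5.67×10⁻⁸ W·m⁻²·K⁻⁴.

(1−a)S·πr² = σ·4πr²·T⁴ ⇒ S = 4σT⁴/(1−a).
S = 4·5.67×10⁻⁸·7.370×10⁹/0.460.

S ≈ 3630 W/m²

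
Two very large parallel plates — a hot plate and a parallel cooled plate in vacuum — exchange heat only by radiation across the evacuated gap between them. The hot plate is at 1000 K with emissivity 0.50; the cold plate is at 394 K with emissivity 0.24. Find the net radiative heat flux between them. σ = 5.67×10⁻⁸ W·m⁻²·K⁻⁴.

For two infinite grey parallel plates, q = σ(T₁⁴ − T₂⁴)/(1/ε₁ + 1/ε₂ − 1).
T₁⁴ − T₂⁴ = 1.000×10¹² − 2.410×10¹⁰ = 9.759×10¹¹ K⁴.
1/ε₁ + 1/ε₂ − 1 = 2.000 + 4.167 − 1 = 5.167.
q = 5.67×10⁻⁸ × 9.759×10¹¹ / 5.167.

q ≈ 10700 W/m²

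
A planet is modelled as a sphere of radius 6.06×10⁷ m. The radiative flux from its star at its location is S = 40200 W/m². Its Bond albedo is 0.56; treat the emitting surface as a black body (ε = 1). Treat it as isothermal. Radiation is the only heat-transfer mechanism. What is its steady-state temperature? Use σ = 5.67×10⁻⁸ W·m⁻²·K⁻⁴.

At equilibrium, absorbed power = emitted power.
Absorbing cross-section = πr² = 1.154×10¹⁶ m²; emitting surface = 4πr² = 4.615×10¹⁶ m² (ratio 4).
(1−a)S·A_cross = εσ·A_surf·T⁴  ⇒  T⁴ = (1−a)S/(4σ).
T⁴ = 0.440·40200/(4·5.67×10⁻⁸) = 7.799×10¹⁰ K⁴.
T = (7.799×10¹⁰)^(1/4).

T ≈ 528 K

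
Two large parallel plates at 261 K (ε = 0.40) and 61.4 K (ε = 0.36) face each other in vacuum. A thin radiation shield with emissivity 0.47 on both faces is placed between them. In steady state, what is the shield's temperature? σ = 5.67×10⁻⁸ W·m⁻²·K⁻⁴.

T_s ≈ 222 K

In steady state the net flux on the hot side equals that on the cold side.
σ(T₁⁴−T_s⁴)/D₁ = σ(T_s⁴−T₂⁴)/D₂, with D₁ = 1/ε₁+1/ε_s−1 = 3.628, D₂ = 1/ε_s+1/ε₂−1 = 3.905.
Solve for T_s⁴: T_s⁴ = (D₂·T₁⁴ + D₁·T₂⁴)/(D₁+D₂) = 2.413×10⁹ K⁴.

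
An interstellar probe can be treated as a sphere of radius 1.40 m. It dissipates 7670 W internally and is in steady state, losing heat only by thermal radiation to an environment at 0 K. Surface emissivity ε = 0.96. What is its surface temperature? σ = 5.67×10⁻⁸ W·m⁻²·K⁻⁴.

T ≈ 275 K

Steady state: internal power = radiated power, P = εσA T⁴.
Radiating area A = 4πr² = 24.63 m².
T⁴ = P/(εσA) = 7670/(0.96·5.67×10⁻⁸·24.63) = 5.721×10⁹ K⁴.
T = (5.721×10⁹)^(1/4).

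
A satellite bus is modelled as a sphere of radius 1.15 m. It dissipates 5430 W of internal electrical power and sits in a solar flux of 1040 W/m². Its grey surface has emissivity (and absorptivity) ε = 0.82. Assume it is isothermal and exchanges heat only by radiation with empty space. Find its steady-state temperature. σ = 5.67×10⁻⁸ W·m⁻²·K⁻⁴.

At steady state, absorbed solar power + internal power = radiated power.
Absorbed: α·S·A_cross = 0.82·1040·4.155 = 3543 W (cross-section πr²).
Total input = 3543 + 5430 = 8973 W.
Radiated: εσ·A_surf·T⁴ with A_surf = 4πr² = 16.62 m².
T⁴ = 8973/(0.82·5.67×10⁻⁸·16.62) = 1.161×10¹⁰ K⁴.

T ≈ 328 K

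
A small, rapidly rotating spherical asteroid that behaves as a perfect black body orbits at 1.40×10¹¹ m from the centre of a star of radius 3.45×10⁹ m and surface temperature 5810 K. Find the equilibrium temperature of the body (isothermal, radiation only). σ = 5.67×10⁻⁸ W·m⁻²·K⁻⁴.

T ≈ 645 K

The star's surface emits σT_*⁴; at distance d the flux is S = σT_*⁴(R_*/d)².
S = 5.67×10⁻⁸·(5810)⁴·(3.45×10⁹/1.40×10¹¹)² = 39230 W/m².
For an isothermal sphere T⁴ = (1−a)S/(4σ) = 1.730×10¹¹ K⁴.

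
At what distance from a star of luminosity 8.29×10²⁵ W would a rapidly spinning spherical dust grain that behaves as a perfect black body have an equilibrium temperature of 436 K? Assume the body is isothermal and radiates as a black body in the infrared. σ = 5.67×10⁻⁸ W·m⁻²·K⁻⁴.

For an isothermal black-emitting sphere, (1−a)S·πr² = σ·4πr²·T⁴ ⇒ S = 4σT⁴/(1−a).
S = 4·5.67×10⁻⁸·(436)⁴/1.00 = 8196 W/m².
Flux falls as S = L/(4πd²), so d = √(L/(4πS)) = √(8.29×10²⁵/(4π·8196)).

d ≈ 2.84×10¹⁰ m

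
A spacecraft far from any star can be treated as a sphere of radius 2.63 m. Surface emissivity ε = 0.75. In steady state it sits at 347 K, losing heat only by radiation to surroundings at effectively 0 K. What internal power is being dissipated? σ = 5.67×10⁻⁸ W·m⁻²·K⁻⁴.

P ≈ 53600 W

Steady state: P = εσA T⁴.
A = 4πr² = 86.92 m²; T⁴ = (347)⁴ = 1.450×10¹⁰ K⁴.
P = 0.75 × 5.67×10⁻⁸ × 86.92 × 1.450×10¹⁰.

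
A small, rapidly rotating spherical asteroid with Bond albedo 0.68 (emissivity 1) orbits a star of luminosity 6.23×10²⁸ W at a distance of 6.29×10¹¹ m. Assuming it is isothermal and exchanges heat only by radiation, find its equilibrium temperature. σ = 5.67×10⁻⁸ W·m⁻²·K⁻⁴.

T ≈ 365 K

First find the stellar flux at distance d: S = L/(4πd²) = 6.23×10²⁸/(4π·(6.29×10¹¹)²) = 12530 W/m².
For an isothermal sphere, absorbed (1−a)S·πr² = emitted σ·4πr²·T⁴, so T⁴ = (1−a)S/(4σ).
T⁴ = 0.320·12530/(4·5.67×10⁻⁸) = 1.768×10¹⁰ K⁴.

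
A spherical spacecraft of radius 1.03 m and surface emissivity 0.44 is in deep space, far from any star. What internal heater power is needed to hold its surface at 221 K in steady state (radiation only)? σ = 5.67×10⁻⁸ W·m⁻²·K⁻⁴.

P = εσ·4πr²·T⁴.
4πr² = 13.33 m²; T⁴ = 2.385×10⁹ K⁴.
P = 0.44·5.67×10⁻⁸·13.33·2.385×10⁹.

P ≈ 793 W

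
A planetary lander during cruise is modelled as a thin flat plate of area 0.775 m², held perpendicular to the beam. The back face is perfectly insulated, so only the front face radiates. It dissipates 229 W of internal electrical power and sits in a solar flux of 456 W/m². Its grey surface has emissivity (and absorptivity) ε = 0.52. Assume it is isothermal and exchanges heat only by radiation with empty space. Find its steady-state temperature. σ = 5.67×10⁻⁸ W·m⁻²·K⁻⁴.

At steady state, absorbed solar power + internal power = radiated power.
Absorbed: α·S·A_cross = 0.52·456·0.7750 = 183.8 W (cross-section A).
Total input = 183.8 + 229 = 412.8 W.
Radiated: εσ·A_surf·T⁴ with A_surf = A = 0.7750 m².
T⁴ = 412.8/(0.52·5.67×10⁻⁸·0.7750) = 1.806×10¹⁰ K⁴.

T ≈ 367 K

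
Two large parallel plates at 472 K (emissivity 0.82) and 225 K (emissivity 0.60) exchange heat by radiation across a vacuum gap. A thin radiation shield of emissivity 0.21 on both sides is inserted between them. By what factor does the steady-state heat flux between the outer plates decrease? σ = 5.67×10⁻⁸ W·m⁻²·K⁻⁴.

factor ≈ 5.52

Without shield: q₀ = σΔ(T⁴)/(1/ε₁+1/ε₂−1) with denominator 1.886.
With shield the two gaps are in series; the resistances add: (1/ε₁+1/ε_s−1)+(1/ε_s+1/ε₂−1) = 4.981+5.429 = 10.41.
Heat-flux ratio q₀/q = 10.41/1.886.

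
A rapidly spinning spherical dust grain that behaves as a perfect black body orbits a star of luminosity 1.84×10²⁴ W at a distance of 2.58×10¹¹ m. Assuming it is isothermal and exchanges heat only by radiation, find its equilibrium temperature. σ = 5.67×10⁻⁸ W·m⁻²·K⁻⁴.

T ≈ 55.8 K

First find the stellar flux at distance d: S = L/(4πd²) = 1.84×10²⁴/(4π·(2.58×10¹¹)²) = 2.200 W/m².
For an isothermal sphere, absorbed (1−a)S·πr² = emitted σ·4πr²·T⁴, so T⁴ = (1−a)S/(4σ).
T⁴ = 1.00·2.200/(4·5.67×10⁻⁸) = 9.699×10⁶ K⁴.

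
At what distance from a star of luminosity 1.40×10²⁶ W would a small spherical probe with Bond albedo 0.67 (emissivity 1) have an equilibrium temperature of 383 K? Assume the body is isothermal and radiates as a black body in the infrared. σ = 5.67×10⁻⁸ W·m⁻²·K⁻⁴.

d ≈ 2.74×10¹⁰ m

For an isothermal black-emitting sphere, (1−a)S·πr² = σ·4πr²·T⁴ ⇒ S = 4σT⁴/(1−a).
S = 4·5.67×10⁻⁸·(383)⁴/0.330 = 14790 W/m².
Flux falls as S = L/(4πd²), so d = √(L/(4πS)) = √(1.40×10²⁶/(4π·14790)).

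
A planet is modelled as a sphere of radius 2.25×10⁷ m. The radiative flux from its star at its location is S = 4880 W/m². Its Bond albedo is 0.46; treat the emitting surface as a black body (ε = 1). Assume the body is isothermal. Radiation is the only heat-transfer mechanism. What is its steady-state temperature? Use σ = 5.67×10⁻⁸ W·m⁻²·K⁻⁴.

At equilibrium, absorbed power = emitted power.
Absorbing cross-section = πr² = 1.590×10¹⁵ m²; emitting surface = 4πr² = 6.362×10¹⁵ m² (ratio 4).
(1−a)S·A_cross = εσ·A_surf·T⁴  ⇒  T⁴ = (1−a)S/(4σ).
T⁴ = 0.540·4880/(4·5.67×10⁻⁸) = 1.162×10¹⁰ K⁴.
T = (1.162×10¹⁰)^(1/4).

T ≈ 328 K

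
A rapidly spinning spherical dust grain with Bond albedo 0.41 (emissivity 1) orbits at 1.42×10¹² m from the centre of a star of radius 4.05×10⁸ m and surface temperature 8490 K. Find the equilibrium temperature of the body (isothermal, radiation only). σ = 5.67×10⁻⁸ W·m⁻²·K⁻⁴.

T ≈ 88.9 K

The star's surface emits σT_*⁴; at distance d the flux is S = σT_*⁴(R_*/d)².
S = 5.67×10⁻⁸·(8490)⁴·(4.05×10⁸/1.42×10¹²)² = 23.96 W/m².
For an isothermal sphere T⁴ = (1−a)S/(4σ) = 6.234×10⁷ K⁴.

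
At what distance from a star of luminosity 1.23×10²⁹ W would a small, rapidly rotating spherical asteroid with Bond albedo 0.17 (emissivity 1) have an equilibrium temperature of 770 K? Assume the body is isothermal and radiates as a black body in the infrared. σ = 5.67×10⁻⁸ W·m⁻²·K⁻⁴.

d ≈ 3.19×10¹¹ m

For an isothermal black-emitting sphere, (1−a)S·πr² = σ·4πr²·T⁴ ⇒ S = 4σT⁴/(1−a).
S = 4·5.67×10⁻⁸·(770)⁴/0.830 = 96060 W/m².
Flux falls as S = L/(4πd²), so d = √(L/(4πS)) = √(1.23×10²⁹/(4π·96060)).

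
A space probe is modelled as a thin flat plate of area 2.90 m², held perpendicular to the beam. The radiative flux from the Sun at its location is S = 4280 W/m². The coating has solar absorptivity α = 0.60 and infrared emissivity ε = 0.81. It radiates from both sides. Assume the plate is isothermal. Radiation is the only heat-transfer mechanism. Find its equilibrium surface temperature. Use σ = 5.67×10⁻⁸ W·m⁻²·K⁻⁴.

At equilibrium, absorbed power = emitted power.
Absorbing cross-section = A = 2.900 m²; emitting surface = 2A = 5.800 m² (ratio 2).
αS·A_cross = εσ·A_surf·T⁴  ⇒  T⁴ = αS/(ε·2σ).
T⁴ = 0.600·4280/(0.81·2·5.67×10⁻⁸) = 2.796×10¹⁰ K⁴.
T = (2.796×10¹⁰)^(1/4).

T ≈ 409 K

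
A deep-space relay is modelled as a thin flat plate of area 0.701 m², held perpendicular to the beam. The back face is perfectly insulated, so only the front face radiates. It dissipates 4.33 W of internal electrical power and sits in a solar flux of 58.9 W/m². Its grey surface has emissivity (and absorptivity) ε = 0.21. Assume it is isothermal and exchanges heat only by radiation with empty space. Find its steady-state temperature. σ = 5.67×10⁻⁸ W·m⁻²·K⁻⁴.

At steady state, absorbed solar power + internal power = radiated power.
Absorbed: α·S·A_cross = 0.21·58.9·0.7010 = 8.671 W (cross-section A).
Total input = 8.671 + 4.33 = 13.00 W.
Radiated: εσ·A_surf·T⁴ with A_surf = A = 0.7010 m².
T⁴ = 13.00/(0.21·5.67×10⁻⁸·0.7010) = 1.558×10⁹ K⁴.

T ≈ 199 K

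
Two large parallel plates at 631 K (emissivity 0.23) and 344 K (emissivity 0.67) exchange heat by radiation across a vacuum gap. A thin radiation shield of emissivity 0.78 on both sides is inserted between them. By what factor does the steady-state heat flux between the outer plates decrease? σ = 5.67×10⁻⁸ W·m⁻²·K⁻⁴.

factor ≈ 1.32

Without shield: q₀ = σΔ(T⁴)/(1/ε₁+1/ε₂−1) with denominator 4.840.
With shield the two gaps are in series; the resistances add: (1/ε₁+1/ε_s−1)+(1/ε_s+1/ε₂−1) = 4.630+1.775 = 6.404.
Heat-flux ratio q₀/q = 6.404/4.840.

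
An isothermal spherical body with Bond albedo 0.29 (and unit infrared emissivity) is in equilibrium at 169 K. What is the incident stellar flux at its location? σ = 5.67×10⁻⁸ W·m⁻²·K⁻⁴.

S ≈ 261 W/m²

(1−a)S·πr² = σ·4πr²·T⁴ ⇒ S = 4σT⁴/(1−a).
S = 4·5.67×10⁻⁸·8.157×10⁸/0.710.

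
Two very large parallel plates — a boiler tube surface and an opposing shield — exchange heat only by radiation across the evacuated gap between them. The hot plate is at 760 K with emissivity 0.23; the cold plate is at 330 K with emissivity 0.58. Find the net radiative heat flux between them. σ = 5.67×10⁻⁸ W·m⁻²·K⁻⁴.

q ≈ 3600 W/m²

For two infinite grey parallel plates, q = σ(T₁⁴ − T₂⁴)/(1/ε₁ + 1/ε₂ − 1).
T₁⁴ − T₂⁴ = 3.336×10¹¹ − 1.186×10¹⁰ = 3.218×10¹¹ K⁴.
1/ε₁ + 1/ε₂ − 1 = 4.348 + 1.724 − 1 = 5.072.
q = 5.67×10⁻⁸ × 3.218×10¹¹ / 5.072.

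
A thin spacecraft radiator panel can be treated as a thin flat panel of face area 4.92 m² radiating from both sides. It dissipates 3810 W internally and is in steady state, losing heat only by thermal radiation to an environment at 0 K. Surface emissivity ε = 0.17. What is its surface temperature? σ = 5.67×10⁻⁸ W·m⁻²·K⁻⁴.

Steady state: internal power = radiated power, P = εσA T⁴.
Radiating area A = 2·4.92 = 9.840 m².
T⁴ = P/(εσA) = 3810/(0.17·5.67×10⁻⁸·9.840) = 4.017×10¹⁰ K⁴.
T = (4.017×10¹⁰)^(1/4).

T ≈ 448 K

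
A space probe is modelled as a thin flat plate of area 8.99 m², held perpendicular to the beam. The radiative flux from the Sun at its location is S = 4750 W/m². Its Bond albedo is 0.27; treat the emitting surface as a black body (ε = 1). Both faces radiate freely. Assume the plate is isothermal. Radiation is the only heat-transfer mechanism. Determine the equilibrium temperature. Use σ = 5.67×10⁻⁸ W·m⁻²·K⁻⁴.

At equilibrium, absorbed power = emitted power.
Absorbing cross-section = A = 8.990 m²; emitting surface = 2A = 17.98 m² (ratio 2).
(1−a)S·A_cross = εσ·A_surf·T⁴  ⇒  T⁴ = (1−a)S/(2σ).
T⁴ = 0.730·4750/(2·5.67×10⁻⁸) = 3.058×10¹⁰ K⁴.
T = (3.058×10¹⁰)^(1/4).

T ≈ 418 K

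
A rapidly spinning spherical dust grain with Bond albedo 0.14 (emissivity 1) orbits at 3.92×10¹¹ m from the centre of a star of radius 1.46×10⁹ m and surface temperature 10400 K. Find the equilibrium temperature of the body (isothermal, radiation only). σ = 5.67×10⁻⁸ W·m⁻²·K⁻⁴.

The star's surface emits σT_*⁴; at distance d the flux is S = σT_*⁴(R_*/d)².
S = 5.67×10⁻⁸·(10400)⁴·(1.46×10⁹/3.92×10¹¹)² = 9201 W/m².
For an isothermal sphere T⁴ = (1−a)S/(4σ) = 3.489×10¹⁰ K⁴.

T ≈ 432 K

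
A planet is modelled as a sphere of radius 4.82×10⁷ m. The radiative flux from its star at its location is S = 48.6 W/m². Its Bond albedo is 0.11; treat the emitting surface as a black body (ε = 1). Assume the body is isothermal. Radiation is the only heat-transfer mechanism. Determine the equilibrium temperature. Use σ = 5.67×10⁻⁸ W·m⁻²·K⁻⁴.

At equilibrium, absorbed power = emitted power.
Absorbing cross-section = πr² = 7.299×10¹⁵ m²; emitting surface = 4πr² = 2.919×10¹⁶ m² (ratio 4).
(1−a)S·A_cross = εσ·A_surf·T⁴  ⇒  T⁴ = (1−a)S/(4σ).
T⁴ = 0.890·48.6/(4·5.67×10⁻⁸) = 1.907×10⁸ K⁴.
T = (1.907×10⁸)^(1/4).

T ≈ 118 K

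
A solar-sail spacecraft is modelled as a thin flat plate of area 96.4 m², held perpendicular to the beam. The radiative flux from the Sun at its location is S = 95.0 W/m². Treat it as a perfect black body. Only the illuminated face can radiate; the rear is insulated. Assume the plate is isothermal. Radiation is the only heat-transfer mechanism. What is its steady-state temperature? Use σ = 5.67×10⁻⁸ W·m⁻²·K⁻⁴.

At equilibrium, absorbed power = emitted power.
Absorbing cross-section = A = 96.40 m²; emitting surface = A = 96.40 m² (ratio 1).
S·A_cross = εσ·A_surf·T⁴  ⇒  T⁴ = S/(1σ).
T⁴ = 1.00·95.0/(1·5.67×10⁻⁸) = 1.675×10⁹ K⁴.
T = (1.675×10⁹)^(1/4).

T ≈ 202 K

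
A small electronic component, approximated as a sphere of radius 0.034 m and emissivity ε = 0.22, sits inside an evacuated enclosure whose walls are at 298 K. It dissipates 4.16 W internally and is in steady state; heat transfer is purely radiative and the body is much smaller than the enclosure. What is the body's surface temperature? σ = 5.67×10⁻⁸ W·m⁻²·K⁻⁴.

For a small grey body in a large enclosure, net radiated power = εσA(T⁴ − T_w⁴).
Steady state: P = εσA(T⁴ − T_w⁴) with A = 4πr² = 0.01453 m².
T⁴ = P/(εσA) + T_w⁴ = 4.16/(0.22·5.67×10⁻⁸·0.01453) + (298)⁴
    = 2.296×10¹⁰ + 7.886×10⁹ = 3.084×10¹⁰ K⁴.

T ≈ 419 K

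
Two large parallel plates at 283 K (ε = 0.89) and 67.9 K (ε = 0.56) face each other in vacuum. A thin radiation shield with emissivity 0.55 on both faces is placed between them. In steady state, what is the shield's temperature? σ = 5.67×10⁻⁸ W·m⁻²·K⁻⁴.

In steady state the net flux on the hot side equals that on the cold side.
σ(T₁⁴−T_s⁴)/D₁ = σ(T_s⁴−T₂⁴)/D₂, with D₁ = 1/ε₁+1/ε_s−1 = 1.942, D₂ = 1/ε_s+1/ε₂−1 = 2.604.
Solve for T_s⁴: T_s⁴ = (D₂·T₁⁴ + D₁·T₂⁴)/(D₁+D₂) = 3.683×10⁹ K⁴.

T_s ≈ 246 K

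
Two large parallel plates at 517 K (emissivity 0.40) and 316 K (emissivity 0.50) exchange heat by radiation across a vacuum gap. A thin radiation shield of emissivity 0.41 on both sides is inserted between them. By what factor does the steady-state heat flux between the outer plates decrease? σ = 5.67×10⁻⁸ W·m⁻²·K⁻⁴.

factor ≈ 2.11

Without shield: q₀ = σΔ(T⁴)/(1/ε₁+1/ε₂−1) with denominator 3.500.
With shield the two gaps are in series; the resistances add: (1/ε₁+1/ε_s−1)+(1/ε_s+1/ε₂−1) = 3.939+3.439 = 7.378.
Heat-flux ratio q₀/q = 7.378/3.500.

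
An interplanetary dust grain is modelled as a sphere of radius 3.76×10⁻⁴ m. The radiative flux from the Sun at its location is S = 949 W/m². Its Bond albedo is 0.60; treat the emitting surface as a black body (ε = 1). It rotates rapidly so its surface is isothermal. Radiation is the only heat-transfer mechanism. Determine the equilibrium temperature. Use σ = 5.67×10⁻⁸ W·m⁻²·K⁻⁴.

At equilibrium, absorbed power = emitted power.
Absorbing cross-section = πr² = 4.441×10⁻⁷ m²; emitting surface = 4πr² = 1.777×10⁻⁶ m² (ratio 4).
(1−a)S·A_cross = εσ·A_surf·T⁴  ⇒  T⁴ = (1−a)S/(4σ).
T⁴ = 0.400·949/(4·5.67×10⁻⁸) = 1.674×10⁹ K⁴.
T = (1.674×10⁹)^(1/4).

T ≈ 202 K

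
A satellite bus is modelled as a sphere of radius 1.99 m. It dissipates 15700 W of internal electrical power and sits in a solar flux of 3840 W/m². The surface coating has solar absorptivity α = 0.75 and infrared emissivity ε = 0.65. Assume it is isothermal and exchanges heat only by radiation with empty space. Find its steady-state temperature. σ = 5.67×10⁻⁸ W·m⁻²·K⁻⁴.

T ≈ 409 K

At steady state, absorbed solar power + internal power = radiated power.
Absorbed: α·S·A_cross = 0.75·3840·12.44 = 35830 W (cross-section πr²).
Total input = 35830 + 15700 = 51530 W.
Radiated: εσ·A_surf·T⁴ with A_surf = 4πr² = 49.76 m².
T⁴ = 51530/(0.65·5.67×10⁻⁸·49.76) = 2.810×10¹⁰ K⁴.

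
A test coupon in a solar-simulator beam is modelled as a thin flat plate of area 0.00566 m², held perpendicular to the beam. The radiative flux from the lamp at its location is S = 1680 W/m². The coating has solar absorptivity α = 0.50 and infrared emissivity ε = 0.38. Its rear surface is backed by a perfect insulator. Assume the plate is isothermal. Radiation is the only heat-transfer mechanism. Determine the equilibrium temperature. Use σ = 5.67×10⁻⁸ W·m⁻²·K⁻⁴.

At equilibrium, absorbed power = emitted power.
Absorbing cross-section = A = 0.005660 m²; emitting surface = A = 0.005660 m² (ratio 1).
αS·A_cross = εσ·A_surf·T⁴  ⇒  T⁴ = αS/(ε·1σ).
T⁴ = 0.500·1680/(0.38·1·5.67×10⁻⁸) = 3.899×10¹⁰ K⁴.
T = (3.899×10¹⁰)^(1/4).

T ≈ 444 K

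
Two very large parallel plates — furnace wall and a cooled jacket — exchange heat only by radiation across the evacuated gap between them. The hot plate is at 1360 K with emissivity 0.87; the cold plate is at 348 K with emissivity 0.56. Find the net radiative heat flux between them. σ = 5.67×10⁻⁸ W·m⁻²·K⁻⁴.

For two infinite grey parallel plates, q = σ(T₁⁴ − T₂⁴)/(1/ε₁ + 1/ε₂ − 1).
T₁⁴ − T₂⁴ = 3.421×10¹² − 1.467×10¹⁰ = 3.406×10¹² K⁴.
1/ε₁ + 1/ε₂ − 1 = 1.149 + 1.786 − 1 = 1.935.
q = 5.67×10⁻⁸ × 3.406×10¹² / 1.935.

q ≈ 99800 W/m²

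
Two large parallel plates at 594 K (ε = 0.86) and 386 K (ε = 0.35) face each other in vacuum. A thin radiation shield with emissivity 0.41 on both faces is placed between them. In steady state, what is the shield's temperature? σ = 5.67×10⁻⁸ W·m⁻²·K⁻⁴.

In steady state the net flux on the hot side equals that on the cold side.
σ(T₁⁴−T_s⁴)/D₁ = σ(T_s⁴−T₂⁴)/D₂, with D₁ = 1/ε₁+1/ε_s−1 = 2.602, D₂ = 1/ε_s+1/ε₂−1 = 4.296.
Solve for T_s⁴: T_s⁴ = (D₂·T₁⁴ + D₁·T₂⁴)/(D₁+D₂) = 8.591×10¹⁰ K⁴.

T_s ≈ 541 K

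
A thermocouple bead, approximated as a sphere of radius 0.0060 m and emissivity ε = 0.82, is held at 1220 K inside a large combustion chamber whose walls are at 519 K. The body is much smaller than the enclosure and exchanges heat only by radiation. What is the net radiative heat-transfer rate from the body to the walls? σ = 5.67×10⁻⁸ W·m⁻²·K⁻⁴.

For a small grey body in a large enclosure: P_net = εσA(T_body⁴ − T_wall⁴).
A = 4πr² = 4.524×10⁻⁴ m²; T_body⁴ − T_wall⁴ = 2.215×10¹² − 7.256×10¹⁰ = 2.143×10¹² K⁴.
|P_net| = 0.82·5.67×10⁻⁸·4.524×10⁻⁴·2.143×10¹².

P_net ≈ 45.1 W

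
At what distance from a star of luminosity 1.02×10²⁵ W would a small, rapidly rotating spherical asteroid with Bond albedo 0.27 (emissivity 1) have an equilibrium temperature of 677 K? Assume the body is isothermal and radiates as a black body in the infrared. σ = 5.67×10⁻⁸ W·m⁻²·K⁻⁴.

d ≈ 3.53×10⁹ m

For an isothermal black-emitting sphere, (1−a)S·πr² = σ·4πr²·T⁴ ⇒ S = 4σT⁴/(1−a).
S = 4·5.67×10⁻⁸·(677)⁴/0.730 = 65260 W/m².
Flux falls as S = L/(4πd²), so d = √(L/(4πS)) = √(1.02×10²⁵/(4π·65260)).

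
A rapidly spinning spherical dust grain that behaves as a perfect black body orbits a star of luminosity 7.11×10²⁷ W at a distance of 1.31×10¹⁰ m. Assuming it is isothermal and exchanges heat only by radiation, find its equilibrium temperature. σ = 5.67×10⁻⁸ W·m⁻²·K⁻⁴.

First find the stellar flux at distance d: S = L/(4πd²) = 7.11×10²⁷/(4π·(1.31×10¹⁰)²) = 3.297×10⁶ W/m².
For an isothermal sphere, absorbed (1−a)S·πr² = emitted σ·4πr²·T⁴, so T⁴ = (1−a)S/(4σ).
T⁴ = 1.00·3.297×10⁶/(4·5.67×10⁻⁸) = 1.454×10¹³ K⁴.

T ≈ 1950 K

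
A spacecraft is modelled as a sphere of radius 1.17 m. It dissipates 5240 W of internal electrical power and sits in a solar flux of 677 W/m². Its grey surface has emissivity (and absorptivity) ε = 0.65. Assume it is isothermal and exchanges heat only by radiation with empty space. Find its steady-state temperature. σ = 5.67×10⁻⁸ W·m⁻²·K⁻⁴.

At steady state, absorbed solar power + internal power = radiated power.
Absorbed: α·S·A_cross = 0.65·677·4.301 = 1892 W (cross-section πr²).
Total input = 1892 + 5240 = 7132 W.
Radiated: εσ·A_surf·T⁴ with A_surf = 4πr² = 17.20 m².
T⁴ = 7132/(0.65·5.67×10⁻⁸·17.20) = 1.125×10¹⁰ K⁴.

T ≈ 326 K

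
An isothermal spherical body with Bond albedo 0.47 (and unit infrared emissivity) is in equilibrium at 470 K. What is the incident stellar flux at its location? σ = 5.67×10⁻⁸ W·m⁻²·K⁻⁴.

(1−a)S·πr² = σ·4πr²·T⁴ ⇒ S = 4σT⁴/(1−a).
S = 4·5.67×10⁻⁸·4.880×10¹⁰/0.530.

S ≈ 20900 W/m²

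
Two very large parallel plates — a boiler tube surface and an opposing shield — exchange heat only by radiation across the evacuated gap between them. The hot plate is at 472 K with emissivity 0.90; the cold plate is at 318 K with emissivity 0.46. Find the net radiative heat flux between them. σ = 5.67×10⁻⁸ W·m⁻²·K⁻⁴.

q ≈ 978 W/m²

For two infinite grey parallel plates, q = σ(T₁⁴ − T₂⁴)/(1/ε₁ + 1/ε₂ − 1).
T₁⁴ − T₂⁴ = 4.963×10¹⁰ − 1.023×10¹⁰ = 3.941×10¹⁰ K⁴.
1/ε₁ + 1/ε₂ − 1 = 1.111 + 2.174 − 1 = 2.285.
q = 5.67×10⁻⁸ × 3.941×10¹⁰ / 2.285.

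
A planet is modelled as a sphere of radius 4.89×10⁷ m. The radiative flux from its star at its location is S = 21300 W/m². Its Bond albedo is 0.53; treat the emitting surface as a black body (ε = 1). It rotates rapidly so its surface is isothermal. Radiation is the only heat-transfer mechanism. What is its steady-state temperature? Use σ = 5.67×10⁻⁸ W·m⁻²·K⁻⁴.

T ≈ 458 K

At equilibrium, absorbed power = emitted power.
Absorbing cross-section = πr² = 7.512×10¹⁵ m²; emitting surface = 4πr² = 3.005×10¹⁶ m² (ratio 4).
(1−a)S·A_cross = εσ·A_surf·T⁴  ⇒  T⁴ = (1−a)S/(4σ).
T⁴ = 0.470·21300/(4·5.67×10⁻⁸) = 4.414×10¹⁰ K⁴.
T = (4.414×10¹⁰)^(1/4).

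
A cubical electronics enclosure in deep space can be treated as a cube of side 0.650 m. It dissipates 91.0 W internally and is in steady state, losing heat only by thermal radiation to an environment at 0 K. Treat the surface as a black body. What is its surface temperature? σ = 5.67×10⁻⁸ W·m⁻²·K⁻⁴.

Steady state: internal power = radiated power, P = εσA T⁴.
Radiating area A = 6L² = 2.535 m².
T⁴ = P/(εσA) = 91.0/(1.0·5.67×10⁻⁸·2.535) = 6.331×10⁸ K⁴.
T = (6.331×10⁸)^(1/4).

T ≈ 159 K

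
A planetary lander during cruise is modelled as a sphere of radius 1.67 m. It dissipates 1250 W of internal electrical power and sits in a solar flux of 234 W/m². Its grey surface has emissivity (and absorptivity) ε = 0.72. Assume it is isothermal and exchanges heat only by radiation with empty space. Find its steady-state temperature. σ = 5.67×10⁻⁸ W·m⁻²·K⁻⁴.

T ≈ 209 K

At steady state, absorbed solar power + internal power = radiated power.
Absorbed: α·S·A_cross = 0.72·234·8.762 = 1476 W (cross-section πr²).
Total input = 1476 + 1250 = 2726 W.
Radiated: εσ·A_surf·T⁴ with A_surf = 4πr² = 35.05 m².
T⁴ = 2726/(0.72·5.67×10⁻⁸·35.05) = 1.905×10⁹ K⁴.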